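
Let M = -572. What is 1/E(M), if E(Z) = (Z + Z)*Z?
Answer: 1/654368 ≈ 1.5282e-6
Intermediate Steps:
E(Z) = 2*Z² (E(Z) = (2*Z)*Z = 2*Z²)
1/E(M) = 1/(2*(-572)²) = 1/(2*327184) = 1/654368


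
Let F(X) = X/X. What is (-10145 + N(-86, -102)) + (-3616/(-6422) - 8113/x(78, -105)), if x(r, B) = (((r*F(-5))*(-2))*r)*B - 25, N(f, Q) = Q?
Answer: -42035231948878/4102421765 ≈ -10246.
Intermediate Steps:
F(X) = 1
x(r, B) = -25 - 2*B*r**2 (x(r, B) = (((r*1)*(-2))*r)*B - 25 = ((r*(-2))*r)*B - 25 = ((-2*r)*r)*B - 25 = (-2*r**2)*B - 25 = -2*B*r**2 - 25 = -25 - 2*B*r**2)
(-10145 + N(-86, -102)) + (-3616/(-6422) - 8113/x(78, -105)) = (-10145 - 102) + (-3616/(-6422) - 8113/(-25 - 2*(-105)*78**2)) = -10247 + (-3616*(-1/6422) - 8113/(-25 - 2*(-105)*6084)) = -10247 + (1808/3211 - 8113/(-25 + 1277640)) = -10247 + (1808/3211 - 8113/1277615) = -10247 + 2283877077/4102421765 = -42035231948878/4102421765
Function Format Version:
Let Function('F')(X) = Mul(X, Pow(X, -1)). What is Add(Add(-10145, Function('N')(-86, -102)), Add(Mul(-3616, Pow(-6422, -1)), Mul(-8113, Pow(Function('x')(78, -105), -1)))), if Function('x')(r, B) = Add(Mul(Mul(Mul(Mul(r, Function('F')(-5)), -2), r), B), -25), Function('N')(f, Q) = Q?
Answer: Rational(-42035231948878, 4102421765) ≈ -10246.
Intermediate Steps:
Function('F')(X) = 1
Function('x')(r, B) = Add(-25, Mul(-2, B, Pow(r, 2))) (Function('x')(r, B) = Add(Mul(Mul(Mul(Mul(r, 1), -2), r), B), -25) = Add(Mul(Mul(Mul(r, -2), r), B), -25) = Add(Mul(Mul(Mul(-2, r), r), B), -25) = Add(Mul(Mul(-2, Pow(r, 2)), B), -25) = Add(Mul(-2, B, Pow(r, 2)), -25) = Add(-25, Mul(-2, B, Pow(r, 2))))
Add(Add(-10145, Function('N')(-86, -102)), Add(Mul(-3616, Pow(-6422, -1)), Mul(-8113, Pow(Function('x')(78, -105), -1)))) = Add(Add(-10145, -102), Add(Mul(-3616, Pow(-6422, -1)), Mul(-8113, Pow(Add(-25, Mul(-2, -105, Pow(78, 2))), -1)))) = Add(-10247, Add(Mul(-3616, Rational(-1, 6422)), Mul(-8113, Pow(Add(-25, Mul(-2, -105, 6084)), -1)))) = Add(-10247, Add(Rational(1808, 3211), Mul(-8113, Pow(Add(-25, 1277640), -1)))) = Add(-10247, Add(Rational(1808, 3211), Mul(-8113, Pow(1277615, -1)))) = Add(-10247, Add(Rational(1808, 3211), Mul(-8113, Rational(1, 1277615)))) = Add(-10247, Add(Rational(1808, 3211), Rational(-8113, 1277615))) = Add(-10247, Rational(2283877077, 4102421765)) = Rational(-42035231948878, 4102421765)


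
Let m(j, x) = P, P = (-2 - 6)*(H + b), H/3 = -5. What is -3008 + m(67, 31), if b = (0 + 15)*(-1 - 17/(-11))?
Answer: -32488/11 ≈ -2953.5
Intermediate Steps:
H = -15 (H = 3*(-5) = -15)
b = 90/11 (b = 15*(-1 - 17*(-1/11)) = 15*(-1 + 17/11) = 15*(6/11) = 90/11 ≈ 8.1818)
P = 600/11 (P = (-2 - 6)*(-15 + 90/11) = -8*(-75/11) = 600/11 ≈ 54.545)
m(j, x) = 600/11
-3008 + m(67, 31) = -3008 + 600/11 = -32488/11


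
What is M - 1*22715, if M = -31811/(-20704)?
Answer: -470259549/20704 ≈ -22713.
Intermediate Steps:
M = 31811/20704 (M = -31811*(-1/20704) = 31811/20704 ≈ 1.5365)
M - 1*22715 = 31811/20704 - 1*22715 = 31811/20704 - 22715 = -470259549/20704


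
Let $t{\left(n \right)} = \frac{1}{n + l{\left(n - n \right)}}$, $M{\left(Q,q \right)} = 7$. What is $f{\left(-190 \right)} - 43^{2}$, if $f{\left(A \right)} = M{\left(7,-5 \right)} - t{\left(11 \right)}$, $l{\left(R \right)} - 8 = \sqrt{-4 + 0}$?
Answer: $- \frac{672349}{365} + \frac{2 i}{365} \approx -1842.1 + 0.0054795 i$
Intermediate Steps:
$l{\left(R \right)} = 8 + 2 i$ ($l{\left(R \right)} = 8 + \sqrt{-4 + 0} = 8 + \sqrt{-4} = 8 + 2 i$)
$t{\left(n \right)} = \frac{1}{8 + n + 2 i}$ ($t{\left(n \right)} = \frac{1}{n + \left(8 + 2 i\right)} = \frac{1}{8 + n + 2 i}$)
$f{\left(A \right)} = 7 - \frac{19 - 2 i}{365}$ ($f{\left(A \right)} = 7 - \frac{1}{8 + 11 + 2 i} = 7 - \frac{1}{19 + 2 i} = 7 - \frac{19 - 2 i}{365}$)
$f{\left(-190 \right)} - 43^{2} = \left(\frac{2536}{365} + \frac{2 i}{365}\right) - 43^{2} = \left(\frac{2536}{365} + \frac{2 i}{365}\right) - 1849 = - \frac{672349}{365} + \frac{2 i}{365}$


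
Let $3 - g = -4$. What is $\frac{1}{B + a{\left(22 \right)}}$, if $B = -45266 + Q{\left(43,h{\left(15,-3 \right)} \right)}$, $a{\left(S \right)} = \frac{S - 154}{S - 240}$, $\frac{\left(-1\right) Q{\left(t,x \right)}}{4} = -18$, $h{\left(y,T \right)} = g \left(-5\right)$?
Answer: $- \frac{109}{4926080} \approx -2.2127 \cdot 10^{-5}$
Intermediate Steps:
$g = 7$ ($g = 3 - -4 = 3 + 4 = 7$)
$h{\left(y,T \right)} = -35$ ($h{\left(y,T \right)} = 7 \left(-5\right) = -35$)
$Q{\left(t,x \right)} = 72$ ($Q{\left(t,x \right)} = \left(-4\right) \left(-18\right) = 72$)
$a{\left(S \right)} = \frac{-154 + S}{-240 + S}$ ($a{\left(S \right)} = \frac{-154 + S}{S - 240} = \frac{-154 + S}{-240 + S}$)
$B = -45194$ ($B = -45266 + 72 = -45194$)
$\frac{1}{B + a{\left(22 \right)}} = \frac{1}{-45194 + \frac{-154 + 22}{-240 + 22}} = \frac{1}{-45194 + \frac{1}{-218} \left(-132\right)} = \frac{1}{-45194 - - \frac{66}{109}} = \frac{1}{-45194 + \frac{66}{109}} = \frac{1}{- \frac{4926080}{109}} = - \frac{109}{4926080}$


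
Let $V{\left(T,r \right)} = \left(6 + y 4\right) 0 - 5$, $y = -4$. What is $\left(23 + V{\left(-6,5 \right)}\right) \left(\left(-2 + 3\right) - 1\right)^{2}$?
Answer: $0$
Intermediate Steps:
$V{\left(T,r \right)} = -5$ ($V{\left(T,r \right)} = \left(6 - 16\right) 0 - 5 = \left(-10\right) 0 - 5 = 0 - 5 = -5$)
$\left(23 + V{\left(-6,5 \right)}\right) \left(\left(-2 + 3\right) - 1\right)^{2} = \left(23 - 5\right) \left(\left(-2 + 3\right) - 1\right)^{2} = 18 \left(1 - 1\right)^{2} = 18 \cdot 0^{2} = 18 \cdot 0 = 0$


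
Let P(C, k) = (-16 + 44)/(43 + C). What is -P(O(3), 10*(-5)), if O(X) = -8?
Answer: -4/5 ≈ -0.80000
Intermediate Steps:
P(C, k) = 28/(43 + C)
-P(O(3), 10*(-5)) = -28/(43 - 8) = -28/35 = -1*4/5 = -4/5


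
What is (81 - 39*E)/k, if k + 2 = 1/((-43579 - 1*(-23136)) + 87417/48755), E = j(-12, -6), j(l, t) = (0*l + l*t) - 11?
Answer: 763404062768/664423617 ≈ 1149.0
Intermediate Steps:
j(l, t) = -11 + l*t (j(l, t) = (0 + l*t) - 11 = l*t - 11 = -11 + l*t)
E = 61 (E = -11 - 12*(-6) = -11 + 72 = 61)
k = -1993270851/996611048 (k = -2 + 1/((-43579 - 1*(-23136)) + 87417/48755) = -2 + 1/((-43579 + 23136) + 87417*(1/48755)) = -2 + 1/(-20443 + 87417/48755) = -2 + 1/(-996611048/48755) = -2 - 48755/996611048 = -1993270851/996611048 ≈ -2.0000)
(81 - 39*E)/k = (81 - 39*61)/(-1993270851/996611048) = (81 - 2379)*(-996611048/1993270851) = -2298*(-996611048/1993270851) = 763404062768/664423617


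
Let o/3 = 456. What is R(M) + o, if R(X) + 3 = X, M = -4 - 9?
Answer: 1352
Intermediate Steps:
M = -13
o = 1368 (o = 3*456 = 1368)
R(X) = -3 + X
R(M) + o = (-3 - 13) + 1368 = -16 + 1368 = 1352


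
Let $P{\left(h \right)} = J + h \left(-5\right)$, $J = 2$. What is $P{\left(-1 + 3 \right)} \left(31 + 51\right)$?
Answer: $-656$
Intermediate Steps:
$P{\left(h \right)} = 2 - 5 h$ ($P{\left(h \right)} = 2 + h \left(-5\right) = 2 - 5 h$)
$P{\left(-1 + 3 \right)} \left(31 + 51\right) = \left(2 - 5 \left(-1 + 3\right)\right) \left(31 + 51\right) = \left(2 - 10\right) 82 = \left(-8\right) 82 = -656$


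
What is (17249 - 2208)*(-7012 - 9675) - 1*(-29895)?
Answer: -250959272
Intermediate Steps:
(17249 - 2208)*(-7012 - 9675) - 1*(-29895) = 15041*(-16687) + 29895 = -250989167 + 29895 = -250959272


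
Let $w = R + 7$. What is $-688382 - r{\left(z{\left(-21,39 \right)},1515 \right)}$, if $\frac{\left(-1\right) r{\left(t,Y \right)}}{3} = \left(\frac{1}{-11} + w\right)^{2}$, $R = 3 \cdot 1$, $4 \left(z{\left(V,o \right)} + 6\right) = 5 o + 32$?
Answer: $- \frac{83258579}{121} \approx -6.8809 \cdot 10^{5}$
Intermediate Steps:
$z{\left(V,o \right)} = 2 + \frac{5 o}{4}$ ($z{\left(V,o \right)} = -6 + \frac{5 o + 32}{4} = -6 + \frac{32 + 5 o}{4} = -6 + \left(8 + \frac{5 o}{4}\right) = 2 + \frac{5 o}{4}$)
$R = 3$
$w = 10$ ($w = 3 + 7 = 10$)
$r{\left(t,Y \right)} = - \frac{35643}{121}$ ($r{\left(t,Y \right)} = - 3 \left(\frac{1}{-11} + 10\right)^{2} = - 3 \left(- \frac{1}{11} + 10\right)^{2} = - 3 \left(\frac{109}{11}\right)^{2} = \left(-3\right) \frac{11881}{121} = - \frac{35643}{121}$)
$-688382 - r{\left(z{\left(-21,39 \right)},1515 \right)} = -688382 - - \frac{35643}{121} = -688382 + \frac{35643}{121} = - \frac{83258579}{121}$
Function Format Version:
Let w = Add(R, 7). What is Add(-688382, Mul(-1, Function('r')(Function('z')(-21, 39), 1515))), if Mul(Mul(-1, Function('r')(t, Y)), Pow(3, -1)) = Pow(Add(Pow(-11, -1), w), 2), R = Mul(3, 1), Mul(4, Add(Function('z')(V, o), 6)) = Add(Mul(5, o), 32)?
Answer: Rational(-83258579, 121) ≈ -6.8809e+5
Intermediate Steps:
Function('z')(V, o) = Add(2, Mul(Rational(5, 4), o)) (Function('z')(V, o) = Add(-6, Mul(Rational(1, 4), Add(Mul(5, o), 32))) = Add(-6, Mul(Rational(1, 4), Add(32, Mul(5, o)))) = Add(-6, Add(8, Mul(Rational(5, 4), o))) = Add(2, Mul(Rational(5, 4), o)))
R = 3
w = 10 (w = Add(3, 7) = 10)
Function('r')(t, Y) = Rational(-35643, 121) (Function('r')(t, Y) = Mul(-3, Pow(Add(Pow(-11, -1), 10), 2)) = Mul(-3, Pow(Add(Rational(-1, 11), 10), 2)) = Mul(-3, Pow(Rational(109, 11), 2)) = Mul(-3, Rational(11881, 121)) = Rational(-35643, 121))
Add(-688382, Mul(-1, Function('r')(Function('z')(-21, 39), 1515))) = Add(-688382, Mul(-1, Rational(-35643, 121))) = Add(-688382, Rational(35643, 121)) = Rational(-83258579, 121)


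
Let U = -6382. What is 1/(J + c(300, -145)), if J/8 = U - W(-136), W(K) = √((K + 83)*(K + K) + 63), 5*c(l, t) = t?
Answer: -51085/2608750569 + 8*√14479/2608750569 ≈ -1.9213e-5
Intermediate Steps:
c(l, t) = t/5
W(K) = √(63 + 2*K*(83 + K)) (W(K) = √((83 + K)*(2*K) + 63) = √(2*K*(83 + K) + 63) = √(63 + 2*K*(83 + K)))
J = -51056 - 8*√14479 (J = 8*(-6382 - √(63 + 2*(-136)² + 166*(-136))) = 8*(-6382 - √(63 + 2*18496 - 22576)) = 8*(-6382 - √(63 + 36992 - 22576)) = 8*(-6382 - √14479) = -51056 - 8*√14479 ≈ -52019.)
1/(J + c(300, -145)) = 1/((-51056 - 8*√14479) + (⅕)*(-145)) = 1/((-51056 - 8*√14479) - 29) = 1/(-51085 - 8*√14479)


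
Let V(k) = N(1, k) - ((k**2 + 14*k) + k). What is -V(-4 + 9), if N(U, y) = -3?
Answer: 103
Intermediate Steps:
V(k) = -3 - k**2 - 15*k (V(k) = -3 - ((k**2 + 14*k) + k) = -3 - (k**2 + 15*k) = -3 + (-k**2 - 15*k) = -3 - k**2 - 15*k)
-V(-4 + 9) = -(-3 - (-4 + 9)**2 - 15*(-4 + 9)) = -(-3 - 1*5**2 - 15*5) = -(-3 - 1*25 - 75) = -(-3 - 25 - 75) = -1*(-103) = 103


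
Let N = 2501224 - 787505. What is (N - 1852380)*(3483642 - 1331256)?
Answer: -298451995146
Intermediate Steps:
N = 1713719
(N - 1852380)*(3483642 - 1331256) = (1713719 - 1852380)*(3483642 - 1331256) = -138661*2152386 = -298451995146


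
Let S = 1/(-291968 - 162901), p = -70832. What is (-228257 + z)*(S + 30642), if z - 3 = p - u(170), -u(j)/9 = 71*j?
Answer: -2654593992159032/454869 ≈ -5.8360e+9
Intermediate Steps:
u(j) = -639*j
z = 37801 (z = 3 + (-70832 - (-639)*170) = 3 + (-70832 - 1*(-108630)) = 3 + (-70832 + 108630) = 3 + 37798 = 37801)
S = -1/454869 (S = 1/(-454869) = -1/454869 ≈ -2.1984e-6)
(-228257 + z)*(S + 30642) = (-228257 + 37801)*(-1/454869 + 30642) = -190456*13938095897/454869 = -2654593992159032/454869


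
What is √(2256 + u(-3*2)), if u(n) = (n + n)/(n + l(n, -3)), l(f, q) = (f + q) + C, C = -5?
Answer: √56415/5 ≈ 47.504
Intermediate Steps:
l(f, q) = -5 + f + q (l(f, q) = (f + q) - 5 = -5 + f + q)
u(n) = 2*n/(-8 + 2*n) (u(n) = (n + n)/(n + (-5 + n - 3)) = (2*n)/(n + (-8 + n)) = (2*n)/(-8 + 2*n) = 2*n/(-8 + 2*n))
√(2256 + u(-3*2)) = √(2256 + (-3*2)/(-4 - 3*2)) = √(2256 - 6/(-4 - 6)) = √(2256 - 6/(-10)) = √(2256 - 6*(-⅒)) = √(2256 + ⅗) = √(11283/5) = √56415/5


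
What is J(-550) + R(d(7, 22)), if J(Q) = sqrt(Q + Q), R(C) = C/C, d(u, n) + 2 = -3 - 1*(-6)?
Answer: 1 + 10*I*sqrt(11) ≈ 1.0 + 33.166*I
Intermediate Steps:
d(u, n) = 1 (d(u, n) = -2 + (-3 - 1*(-6)) = -2 + (-3 + 6) = -2 + 3 = 1)
R(C) = 1
J(Q) = sqrt(2)*sqrt(Q) (J(Q) = sqrt(2*Q) = sqrt(2)*sqrt(Q))
J(-550) + R(d(7, 22)) = sqrt(2)*sqrt(-550) + 1 = sqrt(2)*(5*I*sqrt(22)) + 1 = 10*I*sqrt(11) + 1 = 1 + 10*I*sqrt(11)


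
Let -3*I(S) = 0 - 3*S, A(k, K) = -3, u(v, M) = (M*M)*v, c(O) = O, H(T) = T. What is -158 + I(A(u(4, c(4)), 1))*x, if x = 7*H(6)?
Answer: -284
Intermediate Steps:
u(v, M) = v*M**2 (u(v, M) = M**2*v = v*M**2)
I(S) = S (I(S) = -(0 - 3*S)/3 = -(-1)*S = S)
x = 42 (x = 7*6 = 42)
-158 + I(A(u(4, c(4)), 1))*x = -158 - 3*42 = -158 - 126 = -284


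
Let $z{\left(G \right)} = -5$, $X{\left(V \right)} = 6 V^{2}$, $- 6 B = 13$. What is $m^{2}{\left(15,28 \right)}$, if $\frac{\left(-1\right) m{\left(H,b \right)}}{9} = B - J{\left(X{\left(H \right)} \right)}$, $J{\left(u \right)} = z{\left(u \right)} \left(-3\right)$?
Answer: $\frac{95481}{4} \approx 23870.0$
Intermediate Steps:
$B = - \frac{13}{6}$ ($B = \left(- \frac{1}{6}\right) 13 = - \frac{13}{6} \approx -2.1667$)
$J{\left(u \right)} = 15$ ($J{\left(u \right)} = \left(-5\right) \left(-3\right) = 15$)
$m{\left(H,b \right)} = \frac{309}{2}$ ($m{\left(H,b \right)} = - 9 \left(- \frac{13}{6} - 15\right) = \left(-9\right) \left(- \frac{103}{6}\right) = \frac{309}{2}$)
$m^{2}{\left(15,28 \right)} = \left(\frac{309}{2}\right)^{2} = \frac{95481}{4}$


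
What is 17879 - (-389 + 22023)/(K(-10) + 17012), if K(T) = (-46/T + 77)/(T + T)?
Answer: 131061624/7331 ≈ 17878.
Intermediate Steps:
K(T) = (77 - 46/T)/(2*T) (K(T) = (77 - 46/T)/((2*T)) = (77 - 46/T)*(1/(2*T)) = (77 - 46/T)/(2*T))
17879 - (-389 + 22023)/(K(-10) + 17012) = 17879 - (-389 + 22023)/((½)*(-46 + 77*(-10))/(-10)² + 17012) = 17879 - 21634/((½)*(1/100)*(-46 - 770) + 17012) = 17879 - 21634/((½)*(1/100)*(-816) + 17012) = 17879 - 21634/(-102/25 + 17012) = 17879 - 21634/425198/25 = 17879 - 21634*25/425198 = 17879 - 1*9325/7331 = 17879 - 9325/7331 = 131061624/7331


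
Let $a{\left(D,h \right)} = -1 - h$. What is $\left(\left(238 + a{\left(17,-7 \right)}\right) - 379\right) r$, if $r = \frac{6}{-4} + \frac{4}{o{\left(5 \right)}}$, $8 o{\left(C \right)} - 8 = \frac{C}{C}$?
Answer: $- \frac{555}{2} \approx -277.5$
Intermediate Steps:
$o{\left(C \right)} = \frac{9}{8}$ ($o{\left(C \right)} = 1 + \frac{C \frac{1}{C}}{8} = 1 + \frac{1}{8} \cdot 1 = 1 + \frac{1}{8} = \frac{9}{8}$)
$r = \frac{37}{18}$ ($r = \frac{6}{-4} + \frac{4}{\frac{9}{8}} = 6 \left(- \frac{1}{4}\right) + 4 \cdot \frac{8}{9} = - \frac{3}{2} + \frac{32}{9} = \frac{37}{18} \approx 2.0556$)
$\left(\left(238 + a{\left(17,-7 \right)}\right) - 379\right) r = \left(\left(238 - -6\right) - 379\right) \frac{37}{18} = \left(\left(238 + \left(-1 + 7\right)\right) - 379\right) \frac{37}{18} = \left(\left(238 + 6\right) - 379\right) \frac{37}{18} = \left(244 - 379\right) \frac{37}{18} = \left(-135\right) \frac{37}{18} = - \frac{555}{2}$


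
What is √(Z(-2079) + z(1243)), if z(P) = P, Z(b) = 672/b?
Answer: 5*√54131/33 ≈ 35.252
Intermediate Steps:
√(Z(-2079) + z(1243)) = √(672/(-2079) + 1243) = √(672*(-1/2079) + 1243) = √(-32/99 + 1243) = √(123025/99) = 5*√54131/33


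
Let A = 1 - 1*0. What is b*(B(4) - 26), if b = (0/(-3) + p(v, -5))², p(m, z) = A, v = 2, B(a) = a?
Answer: -22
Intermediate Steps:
A = 1 (A = 1 + 0 = 1)
p(m, z) = 1
b = 1 (b = (0/(-3) + 1)² = (0*(-⅓) + 1)² = (0 + 1)² = 1² = 1)
b*(B(4) - 26) = 1*(4 - 26) = 1*(-22) = -22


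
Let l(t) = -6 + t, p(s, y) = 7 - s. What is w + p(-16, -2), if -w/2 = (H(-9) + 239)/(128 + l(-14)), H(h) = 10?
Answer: 331/18 ≈ 18.389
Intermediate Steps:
w = -83/18 (w = -2*(10 + 239)/(128 + (-6 - 14)) = -498/(128 - 20) = -498/108 = -2*83/36 = -83/18 ≈ -4.6111)
w + p(-16, -2) = -83/18 + (7 - 1*(-16)) = -83/18 + (7 + 16) = -83/18 + 23 = 331/18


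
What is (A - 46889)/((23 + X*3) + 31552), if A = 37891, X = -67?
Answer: -4499/15687 ≈ -0.28680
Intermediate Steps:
(A - 46889)/((23 + X*3) + 31552) = (37891 - 46889)/((23 - 67*3) + 31552) = -8998/((23 - 201) + 31552) = -8998/(-178 + 31552) = -8998/31374 = -8998*1/31374 = -4499/15687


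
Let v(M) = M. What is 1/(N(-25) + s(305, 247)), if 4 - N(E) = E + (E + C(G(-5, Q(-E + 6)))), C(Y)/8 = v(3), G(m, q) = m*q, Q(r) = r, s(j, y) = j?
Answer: 1/335 ≈ 0.0029851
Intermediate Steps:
C(Y) = 24 (C(Y) = 8*3 = 24)
N(E) = -20 - 2*E (N(E) = 4 - (E + (E + 24)) = 4 - (E + (24 + E)) = 4 - (24 + 2*E) = 4 + (-24 - 2*E) = -20 - 2*E)
1/(N(-25) + s(305, 247)) = 1/((-20 - 2*(-25)) + 305) = 1/((-20 + 50) + 305) = 1/(30 + 305) = 1/335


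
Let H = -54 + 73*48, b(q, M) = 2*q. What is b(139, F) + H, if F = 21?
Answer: 3728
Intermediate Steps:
H = 3450 (H = -54 + 3504 = 3450)
b(139, F) + H = 2*139 + 3450 = 278 + 3450 = 3728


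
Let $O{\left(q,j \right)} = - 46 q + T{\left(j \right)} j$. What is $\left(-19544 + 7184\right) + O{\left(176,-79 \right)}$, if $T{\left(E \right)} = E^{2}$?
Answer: $-513495$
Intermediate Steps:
$O{\left(q,j \right)} = j^{3} - 46 q$ ($O{\left(q,j \right)} = - 46 q + j^{2} j = - 46 q + j^{3} = j^{3} - 46 q$)
$\left(-19544 + 7184\right) + O{\left(176,-79 \right)} = \left(-19544 + 7184\right) + \left(\left(-79\right)^{3} - 8096\right) = -12360 - 501135 = -513495$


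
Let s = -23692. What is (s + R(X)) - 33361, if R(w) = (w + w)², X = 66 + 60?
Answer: 6451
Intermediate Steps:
X = 126
R(w) = 4*w² (R(w) = (2*w)² = 4*w²)
(s + R(X)) - 33361 = (-23692 + 4*126²) - 33361 = (-23692 + 4*15876) - 33361 = (-23692 + 63504) - 33361 = 39812 - 33361 = 6451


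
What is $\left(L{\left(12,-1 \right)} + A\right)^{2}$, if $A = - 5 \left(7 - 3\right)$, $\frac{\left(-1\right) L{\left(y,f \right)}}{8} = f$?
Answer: $144$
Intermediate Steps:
$L{\left(y,f \right)} = - 8 f$
$A = -20$ ($A = \left(-5\right) 4 = -20$)
$\left(L{\left(12,-1 \right)} + A\right)^{2} = \left(\left(-8\right) \left(-1\right) - 20\right)^{2} = \left(8 - 20\right)^{2} = \left(-12\right)^{2} = 144$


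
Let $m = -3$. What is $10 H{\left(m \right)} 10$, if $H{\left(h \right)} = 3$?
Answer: $300$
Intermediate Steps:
$10 H{\left(m \right)} 10 = 10 \cdot 3 \cdot 10 = 30 \cdot 10 = 300$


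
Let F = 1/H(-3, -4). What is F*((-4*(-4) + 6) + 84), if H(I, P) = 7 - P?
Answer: 106/11 ≈ 9.6364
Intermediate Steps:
F = 1/11 (F = 1/(7 - 1*(-4)) = 1/(7 + 4) = 1/11 ≈ 0.090909)
F*((-4*(-4) + 6) + 84) = ((-4*(-4) + 6) + 84)/11 = ((16 + 6) + 84)/11 = (22 + 84)/11 = (1/11)*106 = 106/11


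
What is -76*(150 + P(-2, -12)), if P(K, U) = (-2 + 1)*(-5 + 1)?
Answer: -11704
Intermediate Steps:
P(K, U) = 4 (P(K, U) = -1*(-4) = 4)
-76*(150 + P(-2, -12)) = -76*(150 + 4) = -76*154 = -11704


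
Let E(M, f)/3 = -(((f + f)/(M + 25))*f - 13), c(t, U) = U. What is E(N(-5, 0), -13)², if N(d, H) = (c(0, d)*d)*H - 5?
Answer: 13689/100 ≈ 136.89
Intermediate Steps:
N(d, H) = -5 + H*d² (N(d, H) = (d*d)*H - 5 = d²*H - 5 = H*d² - 5 = -5 + H*d²)
E(M, f) = 39 - 6*f²/(25 + M) (E(M, f) = 3*(-(((f + f)/(M + 25))*f - 13)) = 3*(-(((2*f)/(25 + M))*f - 13)) = 3*(-((2*f/(25 + M))*f - 13)) = 3*(-(2*f²/(25 + M) - 13)) = 3*(-(-13 + 2*f²/(25 + M))) = 3*(13 - 2*f²/(25 + M)) = 39 - 6*f²/(25 + M))
E(N(-5, 0), -13)² = (3*(325 - 2*(-13)² + 13*(-5 + 0*(-5)²))/(25 + (-5 + 0*(-5)²)))² = (3*(325 - 2*169 + 13*(-5 + 0*25))/(25 + (-5 + 0*25)))² = (3*(325 - 338 + 13*(-5 + 0))/(25 + (-5 + 0)))² = (3*(325 - 338 + 13*(-5))/(25 - 5))² = (3*(325 - 338 - 65)/20)² = (3*(1/20)*(-78))² = (-117/10)² = 13689/100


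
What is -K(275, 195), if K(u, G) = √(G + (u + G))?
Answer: -√665 ≈ -25.788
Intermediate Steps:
K(u, G) = √(u + 2*G) (K(u, G) = √(G + (G + u)) = √(u + 2*G))
-K(275, 195) = -√(275 + 2*195) = -√(275 + 390) = -√665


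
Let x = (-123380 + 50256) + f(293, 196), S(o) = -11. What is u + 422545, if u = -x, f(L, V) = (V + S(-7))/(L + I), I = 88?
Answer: 188849704/381 ≈ 4.9567e+5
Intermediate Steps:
f(L, V) = (-11 + V)/(88 + L) (f(L, V) = (V - 11)/(L + 88) = (-11 + V)/(88 + L))
x = -27860059/381 (x = (-123380 + 50256) + (-11 + 196)/(88 + 293) = -73124 + 185/381 = -27860059/381 ≈ -73124.)
u = 27860059/381 (u = -1*(-27860059/381) = 27860059/381 ≈ 73124.)
u + 422545 = 27860059/381 + 422545 = 188849704/381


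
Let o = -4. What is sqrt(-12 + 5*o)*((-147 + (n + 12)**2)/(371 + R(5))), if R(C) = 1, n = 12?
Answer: 143*I*sqrt(2)/31 ≈ 6.5236*I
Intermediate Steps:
sqrt(-12 + 5*o)*((-147 + (n + 12)**2)/(371 + R(5))) = sqrt(-12 + 5*(-4))*((-147 + (12 + 12)**2)/(371 + 1)) = sqrt(-12 - 20)*((-147 + 24**2)/372) = sqrt(-32)*((-147 + 576)*(1/372)) = (4*I*sqrt(2))*(429*(1/372)) = (4*I*sqrt(2))*(143/124) = 143*I*sqrt(2)/31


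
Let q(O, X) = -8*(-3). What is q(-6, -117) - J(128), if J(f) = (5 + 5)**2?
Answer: -76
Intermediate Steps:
J(f) = 100 (J(f) = 10**2 = 100)
q(O, X) = 24
q(-6, -117) - J(128) = 24 - 1*100 = 24 - 100 = -76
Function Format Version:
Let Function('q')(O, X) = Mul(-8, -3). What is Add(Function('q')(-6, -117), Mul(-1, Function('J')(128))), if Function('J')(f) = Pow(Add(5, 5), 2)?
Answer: -76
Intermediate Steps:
Function('J')(f) = 100 (Function('J')(f) = Pow(10, 2) = 100)
Function('q')(O, X) = 24
Add(Function('q')(-6, -117), Mul(-1, Function('J')(128))) = Add(24, Mul(-1, 100)) = Add(24, -100) = -76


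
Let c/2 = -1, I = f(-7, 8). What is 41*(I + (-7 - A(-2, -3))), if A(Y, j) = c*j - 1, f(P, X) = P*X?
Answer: -2788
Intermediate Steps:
I = -56 (I = -7*8 = -56)
c = -2 (c = 2*(-1) = -2)
A(Y, j) = -1 - 2*j (A(Y, j) = -2*j - 1 = -1 - 2*j)
41*(I + (-7 - A(-2, -3))) = 41*(-56 + (-7 - (-1 - 2*(-3)))) = 41*(-56 + (-7 - (-1 + 6))) = 41*(-56 + (-7 - 1*5)) = 41*(-56 + (-7 - 5)) = 41*(-56 - 12) = 41*(-68) = -2788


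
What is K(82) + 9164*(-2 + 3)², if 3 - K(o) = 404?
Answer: 8763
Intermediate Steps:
K(o) = -401 (K(o) = 3 - 1*404 = 3 - 404 = -401)
K(82) + 9164*(-2 + 3)² = -401 + 9164*(-2 + 3)² = -401 + 9164*1² = -401 + 9164*1 = -401 + 9164 = 8763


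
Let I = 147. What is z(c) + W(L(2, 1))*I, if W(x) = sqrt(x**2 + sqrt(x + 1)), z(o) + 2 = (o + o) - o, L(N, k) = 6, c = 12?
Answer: 10 + 147*sqrt(36 + sqrt(7)) ≈ 923.84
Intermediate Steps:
z(o) = -2 + o (z(o) = -2 + ((o + o) - o) = -2 + (2*o - o) = -2 + o)
W(x) = sqrt(x**2 + sqrt(1 + x))
z(c) + W(L(2, 1))*I = (-2 + 12) + sqrt(6**2 + sqrt(1 + 6))*147 = 10 + sqrt(36 + sqrt(7))*147 = 10 + 147*sqrt(36 + sqrt(7))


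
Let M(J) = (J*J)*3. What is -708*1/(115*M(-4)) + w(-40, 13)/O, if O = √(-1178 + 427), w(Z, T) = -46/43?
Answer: -59/460 + 46*I*√751/32293 ≈ -0.12826 + 0.039036*I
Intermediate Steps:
w(Z, T) = -46/43 (w(Z, T) = -46*1/43 = -46/43)
M(J) = 3*J² (M(J) = J²*3 = 3*J²)
O = I*√751 (O = √(-751) = I*√751 ≈ 27.404*I)
-708*1/(115*M(-4)) + w(-40, 13)/O = -708/((3*(-4)²)*115) - 46*(-I*√751/751)/43 = -708/((3*16)*115) - (-46)*I*√751/32293 = -708/(48*115) + 46*I*√751/32293 = -708/5520 + 46*I*√751/32293 = -708*1/5520 + 46*I*√751/32293 = -59/460 + 46*I*√751/32293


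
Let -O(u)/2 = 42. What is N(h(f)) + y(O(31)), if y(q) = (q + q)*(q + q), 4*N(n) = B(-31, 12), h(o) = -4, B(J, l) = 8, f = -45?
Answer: 28226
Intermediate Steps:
O(u) = -84 (O(u) = -2*42 = -84)
N(n) = 2 (N(n) = (¼)*8 = 2)
y(q) = 4*q² (y(q) = (2*q)*(2*q) = 4*q²)
N(h(f)) + y(O(31)) = 2 + 4*(-84)² = 2 + 4*7056 = 2 + 28224 = 28226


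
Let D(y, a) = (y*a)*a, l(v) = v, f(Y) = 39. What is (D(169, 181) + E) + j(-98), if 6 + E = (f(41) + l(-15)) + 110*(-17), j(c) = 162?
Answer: 5534919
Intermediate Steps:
D(y, a) = y*a² (D(y, a) = (a*y)*a = y*a²)
E = -1852 (E = -6 + ((39 - 15) + 110*(-17)) = -6 + (24 - 1870) = -6 - 1846 = -1852)
(D(169, 181) + E) + j(-98) = (169*181² - 1852) + 162 = (169*32761 - 1852) + 162 = (5536609 - 1852) + 162 = 5534757 + 162 = 5534919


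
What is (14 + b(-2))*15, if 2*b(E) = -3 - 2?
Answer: 345/2 ≈ 172.50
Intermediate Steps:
b(E) = -5/2 (b(E) = (-3 - 2)/2 = (1/2)*(-5) = -5/2)
(14 + b(-2))*15 = (14 - 5/2)*15 = (23/2)*15 = 345/2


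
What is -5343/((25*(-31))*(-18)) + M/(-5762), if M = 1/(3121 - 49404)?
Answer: -3830336999/10000599225 ≈ -0.38301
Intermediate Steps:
M = -1/46283 (M = 1/(-46283) = -1/46283 ≈ -2.1606e-5)
-5343/((25*(-31))*(-18)) + M/(-5762) = -5343/((25*(-31))*(-18)) - 1/46283/(-5762) = -5343/((-775*(-18))) - 1/46283*(-1/5762) = -5343/13950 + 1/266682646 = -5343*1/13950 + 1/266682646 = -1781/4650 + 1/266682646 = -3830336999/10000599225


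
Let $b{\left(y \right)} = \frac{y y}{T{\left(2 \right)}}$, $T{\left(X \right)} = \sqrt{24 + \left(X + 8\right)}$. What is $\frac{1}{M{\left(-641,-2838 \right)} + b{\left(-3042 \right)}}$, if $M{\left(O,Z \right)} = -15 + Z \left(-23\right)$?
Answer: $- \frac{41089}{1583099094573} + \frac{57122 \sqrt{34}}{527699698191} \approx 6.0523 \cdot 10^{-7}$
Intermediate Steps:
$M{\left(O,Z \right)} = -15 - 23 Z$
$T{\left(X \right)} = \sqrt{32 + X}$ ($T{\left(X \right)} = \sqrt{24 + \left(8 + X\right)} = \sqrt{32 + X}$)
$b{\left(y \right)} = \frac{\sqrt{34} y^{2}}{34}$ ($b{\left(y \right)} = \frac{y y}{\sqrt{32 + 2}} = \frac{y^{2}}{\sqrt{34}} = y^{2} \frac{\sqrt{34}}{34} = \frac{\sqrt{34} y^{2}}{34}$)
$\frac{1}{M{\left(-641,-2838 \right)} + b{\left(-3042 \right)}} = \frac{1}{\left(-15 - -65274\right) + \frac{\sqrt{34} \left(-3042\right)^{2}}{34}} = \frac{1}{\left(-15 + 65274\right) + \frac{1}{34} \sqrt{34} \cdot 9253764} = \frac{1}{65259 + \frac{4626882 \sqrt{34}}{17}}$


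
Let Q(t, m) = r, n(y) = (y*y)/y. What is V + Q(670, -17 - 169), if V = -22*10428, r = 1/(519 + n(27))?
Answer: -125261135/546 ≈ -2.2942e+5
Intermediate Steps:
n(y) = y (n(y) = y**2/y = y)
r = 1/546 (r = 1/(519 + 27) = 1/546 ≈ 0.0018315)
Q(t, m) = 1/546
V = -229416
V + Q(670, -17 - 169) = -229416 + 1/546 = -125261135/546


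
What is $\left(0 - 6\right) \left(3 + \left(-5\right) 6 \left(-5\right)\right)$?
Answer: $-918$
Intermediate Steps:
$\left(0 - 6\right) \left(3 + \left(-5\right) 6 \left(-5\right)\right) = - 6 \left(3 - -150\right) = - 6 \left(3 + 150\right) = \left(-6\right) 153 = -918$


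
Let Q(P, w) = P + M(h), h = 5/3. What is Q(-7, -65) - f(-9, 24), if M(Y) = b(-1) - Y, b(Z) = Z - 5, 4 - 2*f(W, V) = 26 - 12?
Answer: -29/3 ≈ -9.6667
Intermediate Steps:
h = 5/3 (h = 5*(⅓) = 5/3 ≈ 1.6667)
f(W, V) = -5 (f(W, V) = 2 - (26 - 12)/2 = 2 - ½*14 = 2 - 7 = -5)
b(Z) = -5 + Z
M(Y) = -6 - Y (M(Y) = (-5 - 1) - Y = -6 - Y)
Q(P, w) = -23/3 + P (Q(P, w) = P + (-6 - 1*5/3) = P + (-6 - 5/3) = P - 23/3 = -23/3 + P)
Q(-7, -65) - f(-9, 24) = (-23/3 - 7) - 1*(-5) = -44/3 + 5 = -29/3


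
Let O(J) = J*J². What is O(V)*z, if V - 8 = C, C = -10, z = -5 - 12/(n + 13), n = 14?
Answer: 392/9 ≈ 43.556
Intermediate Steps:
z = -49/9 (z = -5 - 12/(14 + 13) = -5 - 12/27 = -5 - 12*1/27 = -5 - 4/9 = -49/9 ≈ -5.4444)
V = -2 (V = 8 - 10 = -2)
O(J) = J³
O(V)*z = (-2)³*(-49/9) = -8*(-49/9) = 392/9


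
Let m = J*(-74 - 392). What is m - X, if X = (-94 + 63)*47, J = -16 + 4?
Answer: 7049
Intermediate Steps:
J = -12
X = -1457 (X = -31*47 = -1457)
m = 5592 (m = -12*(-74 - 392) = -12*(-466) = 5592)
m - X = 5592 - 1*(-1457) = 5592 + 1457 = 7049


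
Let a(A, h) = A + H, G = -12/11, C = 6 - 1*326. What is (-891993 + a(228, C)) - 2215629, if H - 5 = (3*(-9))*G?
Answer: -34180955/11 ≈ -3.1074e+6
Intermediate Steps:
C = -320 (C = 6 - 326 = -320)
G = -12/11 (G = -12*1/11 = -12/11 ≈ -1.0909)
H = 379/11 (H = 5 + (3*(-9))*(-12/11) = 5 - 27*(-12/11) = 5 + 324/11 = 379/11 ≈ 34.455)
a(A, h) = 379/11 + A (a(A, h) = A + 379/11 = 379/11 + A)
(-891993 + a(228, C)) - 2215629 = (-891993 + (379/11 + 228)) - 2215629 = (-891993 + 2887/11) - 2215629 = -9809036/11 - 2215629 = -34180955/11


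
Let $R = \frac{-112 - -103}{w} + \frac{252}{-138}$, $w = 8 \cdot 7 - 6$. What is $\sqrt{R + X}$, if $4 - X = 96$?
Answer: $\frac{i \sqrt{4972922}}{230} \approx 9.6957 i$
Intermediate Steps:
$X = -92$ ($X = 4 - 96 = -92$)
$w = 50$ ($w = 56 - 6 = 50$)
$R = - \frac{2307}{1150}$ ($R = \frac{-112 - -103}{50} + \frac{252}{-138} = \left(-112 + 103\right) \frac{1}{50} + 252 \left(- \frac{1}{138}\right) = \left(-9\right) \frac{1}{50} - \frac{42}{23} = - \frac{9}{50} - \frac{42}{23} = - \frac{2307}{1150} \approx -2.0061$)
$\sqrt{R + X} = \sqrt{- \frac{2307}{1150} - 92} = \sqrt{- \frac{108107}{1150}} = \frac{i \sqrt{4972922}}{230}$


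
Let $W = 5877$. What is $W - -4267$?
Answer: $10144$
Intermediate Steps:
$W - -4267 = 5877 - -4267 = 5877 + 4267 = 10144$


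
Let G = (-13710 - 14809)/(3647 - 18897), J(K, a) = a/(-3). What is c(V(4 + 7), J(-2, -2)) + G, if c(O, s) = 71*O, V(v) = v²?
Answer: 131041269/15250 ≈ 8592.9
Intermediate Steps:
J(K, a) = -a/3 (J(K, a) = a*(-⅓) = -a/3)
G = 28519/15250 (G = -28519/(-15250) = -28519*(-1/15250) = 28519/15250 ≈ 1.8701)
c(V(4 + 7), J(-2, -2)) + G = 71*(4 + 7)² + 28519/15250 = 71*11² + 28519/15250 = 71*121 + 28519/15250 = 8591 + 28519/15250 = 131041269/15250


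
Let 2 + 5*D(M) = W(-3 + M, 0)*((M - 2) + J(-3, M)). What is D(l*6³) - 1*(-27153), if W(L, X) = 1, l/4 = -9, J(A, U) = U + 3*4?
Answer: 120221/5 ≈ 24044.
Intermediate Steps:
J(A, U) = 12 + U (J(A, U) = U + 12 = 12 + U)
l = -36 (l = 4*(-9) = -36)
D(M) = 8/5 + 2*M/5 (D(M) = -⅖ + (1*((M - 2) + (12 + M)))/5 = -⅖ + (1*((-2 + M) + (12 + M)))/5 = -⅖ + (1*(10 + 2*M))/5 = -⅖ + (10 + 2*M)/5 = -⅖ + (2 + 2*M/5) = 8/5 + 2*M/5)
D(l*6³) - 1*(-27153) = (8/5 + 2*(-36*6³)/5) - 1*(-27153) = (8/5 + 2*(-36*216)/5) + 27153 = (8/5 + (⅖)*(-7776)) + 27153 = (8/5 - 15552/5) + 27153 = -15544/5 + 27153 = 120221/5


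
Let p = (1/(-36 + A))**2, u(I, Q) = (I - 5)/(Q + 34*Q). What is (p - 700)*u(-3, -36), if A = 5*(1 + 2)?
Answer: -617398/138915 ≈ -4.4444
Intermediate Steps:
A = 15 (A = 5*3 = 15)
u(I, Q) = (-5 + I)/(35*Q) (u(I, Q) = (-5 + I)/((35*Q)) = (-5 + I)*(1/(35*Q)) = (-5 + I)/(35*Q))
p = 1/441 (p = (1/(-36 + 15))**2 = (1/(-21))**2 = (-1/21)**2 = 1/441 ≈ 0.0022676)
(p - 700)*u(-3, -36) = (1/441 - 700)*((1/35)*(-5 - 3)/(-36)) = -308699*(-1)*(-8)/(15435*36) = -308699/441*2/315 = -617398/138915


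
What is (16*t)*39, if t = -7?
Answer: -4368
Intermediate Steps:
(16*t)*39 = (16*(-7))*39 = -112*39 = -4368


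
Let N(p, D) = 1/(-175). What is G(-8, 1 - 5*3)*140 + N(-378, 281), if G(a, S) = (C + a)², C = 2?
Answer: 881999/175 ≈ 5040.0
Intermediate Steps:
N(p, D) = -1/175
G(a, S) = (2 + a)²
G(-8, 1 - 5*3)*140 + N(-378, 281) = (2 - 8)²*140 - 1/175 = (-6)²*140 - 1/175 = 36*140 - 1/175 = 5040 - 1/175 = 881999/175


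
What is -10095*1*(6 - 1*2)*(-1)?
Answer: 40380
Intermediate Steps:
-10095*1*(6 - 1*2)*(-1) = -10095*1*(6 - 2)*(-1) = -10095*1*4*(-1) = -40380*(-1) = -10095*(-4) = 40380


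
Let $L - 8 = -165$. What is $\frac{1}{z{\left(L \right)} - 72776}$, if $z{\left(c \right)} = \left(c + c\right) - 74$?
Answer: $- \frac{1}{73164} \approx -1.3668 \cdot 10^{-5}$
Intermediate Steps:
$L = -157$ ($L = 8 - 165 = -157$)
$z{\left(c \right)} = -74 + 2 c$ ($z{\left(c \right)} = 2 c - 74 = -74 + 2 c$)
$\frac{1}{z{\left(L \right)} - 72776} = \frac{1}{\left(-74 + 2 \left(-157\right)\right) - 72776} = \frac{1}{\left(-74 - 314\right) - 72776} = \frac{1}{-388 - 72776} = \frac{1}{-73164} = - \frac{1}{73164}$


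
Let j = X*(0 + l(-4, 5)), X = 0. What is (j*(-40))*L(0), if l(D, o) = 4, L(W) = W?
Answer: 0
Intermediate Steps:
j = 0 (j = 0*(0 + 4) = 0*4 = 0)
(j*(-40))*L(0) = (0*(-40))*0 = 0*0 = 0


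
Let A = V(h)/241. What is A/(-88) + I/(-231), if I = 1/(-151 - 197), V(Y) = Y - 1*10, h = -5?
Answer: 27887/38747016 ≈ 0.00071972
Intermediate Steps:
V(Y) = -10 + Y (V(Y) = Y - 10 = -10 + Y)
I = -1/348 (I = 1/(-348) = -1/348 ≈ -0.0028736)
A = -15/241 (A = (-10 - 5)/241 = -15*1/241 = -15/241 ≈ -0.062241)
A/(-88) + I/(-231) = -15/241/(-88) - 1/348/(-231) = -15/241*(-1/88) - 1/348*(-1/231) = 15/21208 + 1/80388 = 27887/38747016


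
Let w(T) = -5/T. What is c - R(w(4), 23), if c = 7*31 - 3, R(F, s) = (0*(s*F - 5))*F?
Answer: 214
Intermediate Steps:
R(F, s) = 0 (R(F, s) = (0*(F*s - 5))*F = (0*(-5 + F*s))*F = 0*F = 0)
c = 214 (c = 217 - 3 = 214)
c - R(w(4), 23) = 214 - 1*0 = 214 + 0 = 214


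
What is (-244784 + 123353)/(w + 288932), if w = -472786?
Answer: 121431/183854 ≈ 0.66047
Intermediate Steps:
(-244784 + 123353)/(w + 288932) = (-244784 + 123353)/(-472786 + 288932) = -121431/(-183854) = -121431*(-1/183854) = 121431/183854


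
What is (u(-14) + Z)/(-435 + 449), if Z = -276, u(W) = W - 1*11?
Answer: -43/2 ≈ -21.500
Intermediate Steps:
u(W) = -11 + W (u(W) = W - 11 = -11 + W)
(u(-14) + Z)/(-435 + 449) = ((-11 - 14) - 276)/(-435 + 449) = (-25 - 276)/14 = -301*1/14 = -43/2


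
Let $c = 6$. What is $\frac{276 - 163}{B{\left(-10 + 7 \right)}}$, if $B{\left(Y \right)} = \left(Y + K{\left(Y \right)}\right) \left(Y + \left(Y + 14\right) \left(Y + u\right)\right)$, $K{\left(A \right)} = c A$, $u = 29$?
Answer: $- \frac{113}{5943} \approx -0.019014$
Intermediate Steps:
$K{\left(A \right)} = 6 A$
$B{\left(Y \right)} = 7 Y \left(Y + \left(14 + Y\right) \left(29 + Y\right)\right)$ ($B{\left(Y \right)} = \left(Y + 6 Y\right) \left(Y + \left(Y + 14\right) \left(Y + 29\right)\right) = 7 Y \left(Y + \left(14 + Y\right) \left(29 + Y\right)\right)$)
$\frac{276 - 163}{B{\left(-10 + 7 \right)}} = \frac{276 - 163}{7 \left(-10 + 7\right) \left(406 + \left(-10 + 7\right)^{2} + 44 \left(-10 + 7\right)\right)} = \frac{113}{7 \left(-3\right) \left(406 + \left(-3\right)^{2} + 44 \left(-3\right)\right)} = \frac{113}{7 \left(-3\right) \left(406 + 9 - 132\right)} = \frac{113}{7 \left(-3\right) 283} = \frac{113}{-5943} = 113 \left(- \frac{1}{5943}\right) = - \frac{113}{5943}$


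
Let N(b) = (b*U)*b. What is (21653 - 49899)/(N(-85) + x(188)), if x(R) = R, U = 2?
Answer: -14123/7319 ≈ -1.9296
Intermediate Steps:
N(b) = 2*b² (N(b) = (b*2)*b = (2*b)*b = 2*b²)
(21653 - 49899)/(N(-85) + x(188)) = (21653 - 49899)/(2*(-85)² + 188) = -28246/(2*7225 + 188) = -28246/(14450 + 188) = -28246/14638 = -28246*1/14638 = -14123/7319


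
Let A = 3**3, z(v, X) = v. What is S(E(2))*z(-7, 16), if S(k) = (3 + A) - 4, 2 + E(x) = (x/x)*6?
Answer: -182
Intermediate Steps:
A = 27
E(x) = 4 (E(x) = -2 + (x/x)*6 = -2 + 1*6 = -2 + 6 = 4)
S(k) = 26 (S(k) = (3 + 27) - 4 = 30 - 4 = 26)
S(E(2))*z(-7, 16) = 26*(-7) = -182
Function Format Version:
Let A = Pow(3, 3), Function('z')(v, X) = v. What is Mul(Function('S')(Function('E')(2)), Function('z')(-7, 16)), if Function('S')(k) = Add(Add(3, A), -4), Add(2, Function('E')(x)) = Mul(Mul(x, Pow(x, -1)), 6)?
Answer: -182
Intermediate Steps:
A = 27
Function('E')(x) = 4 (Function('E')(x) = Add(-2, Mul(Mul(x, Pow(x, -1)), 6)) = Add(-2, Mul(1, 6)) = Add(-2, 6) = 4)
Function('S')(k) = 26 (Function('S')(k) = Add(Add(3, 27), -4) = Add(30, -4) = 26)
Mul(Function('S')(Function('E')(2)), Function('z')(-7, 16)) = Mul(26, -7) = -182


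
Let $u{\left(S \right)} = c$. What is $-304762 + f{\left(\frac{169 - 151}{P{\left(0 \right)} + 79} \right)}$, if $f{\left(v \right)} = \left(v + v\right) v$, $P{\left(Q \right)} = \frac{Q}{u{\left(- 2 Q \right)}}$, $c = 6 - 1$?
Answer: $- \frac{1902018994}{6241} \approx -3.0476 \cdot 10^{5}$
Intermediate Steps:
$c = 5$ ($c = 6 - 1 = 5$)
$u{\left(S \right)} = 5$
$P{\left(Q \right)} = \frac{Q}{5}$
$f{\left(v \right)} = 2 v^{2}$ ($f{\left(v \right)} = 2 v v = 2 v^{2}$)
$-304762 + f{\left(\frac{169 - 151}{P{\left(0 \right)} + 79} \right)} = -304762 + 2 \left(\frac{169 - 151}{\frac{1}{5} \cdot 0 + 79}\right)^{2} = -304762 + 2 \left(\frac{18}{0 + 79}\right)^{2} = -304762 + 2 \left(\frac{18}{79}\right)^{2} = -304762 + 2 \cdot \frac{324}{6241} = -304762 + \frac{648}{6241} = - \frac{1902018994}{6241}$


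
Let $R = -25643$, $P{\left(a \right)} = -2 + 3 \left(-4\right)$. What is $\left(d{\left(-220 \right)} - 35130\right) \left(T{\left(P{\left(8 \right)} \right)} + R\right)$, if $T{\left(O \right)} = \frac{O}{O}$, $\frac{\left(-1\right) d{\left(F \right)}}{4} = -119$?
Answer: $888597868$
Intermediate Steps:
$d{\left(F \right)} = 476$ ($d{\left(F \right)} = \left(-4\right) \left(-119\right) = 476$)
$P{\left(a \right)} = -14$ ($P{\left(a \right)} = -2 - 12 = -14$)
$T{\left(O \right)} = 1$
$\left(d{\left(-220 \right)} - 35130\right) \left(T{\left(P{\left(8 \right)} \right)} + R\right) = \left(476 - 35130\right) \left(1 - 25643\right) = \left(-34654\right) \left(-25642\right) = 888597868$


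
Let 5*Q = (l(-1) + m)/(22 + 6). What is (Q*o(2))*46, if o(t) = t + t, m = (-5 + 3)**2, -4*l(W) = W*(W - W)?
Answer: 184/35 ≈ 5.2571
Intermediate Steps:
l(W) = 0 (l(W) = -W*(W - W)/4 = -W*0/4 = -1/4*0 = 0)
m = 4 (m = (-2)**2 = 4)
o(t) = 2*t
Q = 1/35 (Q = ((0 + 4)/(22 + 6))/5 = (4/28)/5 = (4*(1/28))/5 = (1/5)*(1/7) = 1/35 ≈ 0.028571)
(Q*o(2))*46 = ((2*2)/35)*46 = ((1/35)*4)*46 = (4/35)*46 = 184/35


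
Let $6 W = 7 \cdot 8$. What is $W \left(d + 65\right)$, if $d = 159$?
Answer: $\frac{6272}{3} \approx 2090.7$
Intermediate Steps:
$W = \frac{28}{3}$ ($W = \frac{7 \cdot 8}{6} = \frac{1}{6} \cdot 56 = \frac{28}{3} \approx 9.3333$)
$W \left(d + 65\right) = \frac{28 \left(159 + 65\right)}{3} = \frac{28}{3} \cdot 224 = \frac{6272}{3}$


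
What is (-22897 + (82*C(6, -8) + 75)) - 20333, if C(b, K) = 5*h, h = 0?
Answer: -43155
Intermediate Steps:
C(b, K) = 0 (C(b, K) = 5*0 = 0)
(-22897 + (82*C(6, -8) + 75)) - 20333 = (-22897 + (82*0 + 75)) - 20333 = (-22897 + (0 + 75)) - 20333 = (-22897 + 75) - 20333 = -22822 - 20333 = -43155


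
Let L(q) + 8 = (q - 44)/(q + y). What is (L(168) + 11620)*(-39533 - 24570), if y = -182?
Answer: -5206573866/7 ≈ -7.4380e+8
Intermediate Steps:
L(q) = -8 + (-44 + q)/(-182 + q) (L(q) = -8 + (q - 44)/(q - 182) = -8 + (-44 + q)/(-182 + q))
(L(168) + 11620)*(-39533 - 24570) = ((1412 - 7*168)/(-182 + 168) + 11620)*(-39533 - 24570) = ((1412 - 1176)/(-14) + 11620)*(-64103) = (-1/14*236 + 11620)*(-64103) = (-118/7 + 11620)*(-64103) = (81222/7)*(-64103) = -5206573866/7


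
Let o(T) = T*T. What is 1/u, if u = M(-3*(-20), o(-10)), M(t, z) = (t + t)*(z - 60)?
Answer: 1/4800 ≈ 0.00020833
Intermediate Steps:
o(T) = T²
M(t, z) = 2*t*(-60 + z) (M(t, z) = (2*t)*(-60 + z) = 2*t*(-60 + z))
u = 4800 (u = 2*(-3*(-20))*(-60 + (-10)²) = 2*60*(-60 + 100) = 2*60*40 = 4800)
1/u = 1/4800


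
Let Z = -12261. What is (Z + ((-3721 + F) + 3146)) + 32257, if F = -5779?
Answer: 13642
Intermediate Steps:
(Z + ((-3721 + F) + 3146)) + 32257 = (-12261 + ((-3721 - 5779) + 3146)) + 32257 = (-12261 + (-9500 + 3146)) + 32257 = (-12261 - 6354) + 32257 = -18615 + 32257 = 13642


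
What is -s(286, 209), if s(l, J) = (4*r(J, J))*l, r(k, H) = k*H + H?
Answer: -50210160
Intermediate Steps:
r(k, H) = H + H*k (r(k, H) = H*k + H = H + H*k)
s(l, J) = 4*J*l*(1 + J) (s(l, J) = (4*(J*(1 + J)))*l = (4*J*(1 + J))*l = 4*J*l*(1 + J))
-s(286, 209) = -4*209*286*(1 + 209) = -4*209*286*210 = -1*50210160 = -50210160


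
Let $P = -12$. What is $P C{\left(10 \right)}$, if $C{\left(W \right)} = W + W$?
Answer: $-240$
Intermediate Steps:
$C{\left(W \right)} = 2 W$
$P C{\left(10 \right)} = - 12 \cdot 2 \cdot 10 = \left(-12\right) 20 = -240$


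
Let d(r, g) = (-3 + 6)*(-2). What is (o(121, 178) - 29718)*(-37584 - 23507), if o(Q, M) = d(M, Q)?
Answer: 1815868884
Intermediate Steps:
d(r, g) = -6 (d(r, g) = 3*(-2) = -6)
o(Q, M) = -6
(o(121, 178) - 29718)*(-37584 - 23507) = (-6 - 29718)*(-37584 - 23507) = -29724*(-61091) = 1815868884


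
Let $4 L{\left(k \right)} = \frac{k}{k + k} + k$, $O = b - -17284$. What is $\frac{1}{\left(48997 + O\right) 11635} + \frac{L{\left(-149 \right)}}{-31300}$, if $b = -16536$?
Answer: $\frac{6875952947}{5797091279200} \approx 0.0011861$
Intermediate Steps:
$O = 748$ ($O = -16536 - -17284 = -16536 + 17284 = 748$)
$L{\left(k \right)} = \frac{1}{8} + \frac{k}{4}$ ($L{\left(k \right)} = \frac{\frac{k}{k + k} + k}{4} = \frac{\frac{k}{2 k} + k}{4} = \frac{\frac{1}{2 k} k + k}{4} = \frac{\frac{1}{2} + k}{4} = \frac{1}{8} + \frac{k}{4}$)
$\frac{1}{\left(48997 + O\right) 11635} + \frac{L{\left(-149 \right)}}{-31300} = \frac{1}{\left(48997 + 748\right) 11635} + \frac{\frac{1}{8} + \frac{1}{4} \left(-149\right)}{-31300} = \frac{1}{49745} \cdot \frac{1}{11635} + \left(\frac{1}{8} - \frac{149}{4}\right) \left(- \frac{1}{31300}\right) = \frac{1}{49745} \cdot \frac{1}{11635} - - \frac{297}{250400} = \frac{1}{578783075} + \frac{297}{250400} = \frac{6875952947}{5797091279200}$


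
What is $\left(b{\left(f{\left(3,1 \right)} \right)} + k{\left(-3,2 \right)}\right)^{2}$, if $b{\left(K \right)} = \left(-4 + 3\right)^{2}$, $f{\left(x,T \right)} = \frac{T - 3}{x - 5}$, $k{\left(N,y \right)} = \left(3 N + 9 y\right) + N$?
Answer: $49$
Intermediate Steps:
$k{\left(N,y \right)} = 4 N + 9 y$
$f{\left(x,T \right)} = \frac{-3 + T}{-5 + x}$
$b{\left(K \right)} = 1$ ($b{\left(K \right)} = \left(-1\right)^{2} = 1$)
$\left(b{\left(f{\left(3,1 \right)} \right)} + k{\left(-3,2 \right)}\right)^{2} = \left(1 + \left(4 \left(-3\right) + 9 \cdot 2\right)\right)^{2} = \left(1 + \left(-12 + 18\right)\right)^{2} = \left(1 + 6\right)^{2} = 7^{2} = 49$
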